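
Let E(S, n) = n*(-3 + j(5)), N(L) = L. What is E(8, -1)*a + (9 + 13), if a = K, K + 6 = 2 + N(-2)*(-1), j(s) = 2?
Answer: 20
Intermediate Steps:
E(S, n) = -n (E(S, n) = n*(-3 + 2) = n*(-1) = -n)
K = -2 (K = -6 + (2 - 2*(-1)) = -6 + (2 + 2) = -6 + 4 = -2)
a = -2
E(8, -1)*a + (9 + 13) = -1*(-1)*(-2) + (9 + 13) = 1*(-2) + 22 = -2 + 22 = 20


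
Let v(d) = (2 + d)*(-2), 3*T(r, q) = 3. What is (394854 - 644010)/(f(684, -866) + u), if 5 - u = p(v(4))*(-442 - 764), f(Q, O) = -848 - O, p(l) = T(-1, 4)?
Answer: -249156/1229 ≈ -202.73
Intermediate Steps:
T(r, q) = 1 (T(r, q) = (⅓)*3 = 1)
v(d) = -4 - 2*d
p(l) = 1
u = 1211 (u = 5 - (-442 - 764) = 5 - (-1206) = 5 - 1*(-1206) = 5 + 1206 = 1211)
(394854 - 644010)/(f(684, -866) + u) = (394854 - 644010)/((-848 - 1*(-866)) + 1211) = -249156/((-848 + 866) + 1211) = -249156/(18 + 1211) = -249156/1229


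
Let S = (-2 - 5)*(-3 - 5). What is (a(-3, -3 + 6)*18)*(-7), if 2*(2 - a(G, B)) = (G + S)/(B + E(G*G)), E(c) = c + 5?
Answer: -945/17 ≈ -55.588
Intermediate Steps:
E(c) = 5 + c
S = 56 (S = -7*(-8) = 56)
a(G, B) = 2 - (56 + G)/(2*(5 + B + G²)) (a(G, B) = 2 - (G + 56)/(2*(B + (5 + G*G))) = 2 - (56 + G)/(2*(B + (5 + G²))) = 2 - (56 + G)/(2*(5 + B + G²)))
(a(-3, -3 + 6)*18)*(-7) = (((-18 + 2*(-3 + 6) + 2*(-3)² - ½*(-3))/(5 + (-3 + 6) + (-3)²))*18)*(-7) = (((-18 + 2*3 + 2*9 + 3/2)/(5 + 3 + 9))*18)*(-7) = (((-18 + 6 + 18 + 3/2)/17)*18)*(-7) = (((1/17)*(15/2))*18)*(-7) = ((15/34)*18)*(-7) = (135/17)*(-7) = -945/17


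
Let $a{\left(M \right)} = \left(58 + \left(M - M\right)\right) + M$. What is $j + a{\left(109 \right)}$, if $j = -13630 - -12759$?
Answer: $-704$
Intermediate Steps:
$j = -871$ ($j = -13630 + 12759 = -871$)
$a{\left(M \right)} = 58 + M$ ($a{\left(M \right)} = \left(58 + 0\right) + M = 58 + M$)
$j + a{\left(109 \right)} = -871 + \left(58 + 109\right) = -871 + 167 = -704$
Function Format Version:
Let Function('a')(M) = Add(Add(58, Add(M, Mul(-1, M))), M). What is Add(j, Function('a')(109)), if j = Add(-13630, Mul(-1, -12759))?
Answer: -704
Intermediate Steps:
j = -871 (j = Add(-13630, 12759) = -871)
Function('a')(M) = Add(58, M) (Function('a')(M) = Add(Add(58, 0), M) = Add(58, M))
Add(j, Function('a')(109)) = Add(-871, Add(58, 109)) = Add(-871, 167) = -704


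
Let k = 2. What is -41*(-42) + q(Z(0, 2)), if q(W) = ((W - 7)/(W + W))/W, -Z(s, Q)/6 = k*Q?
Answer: 1983713/1152 ≈ 1722.0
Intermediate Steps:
Z(s, Q) = -12*Q
q(W) = (-7 + W)/(2*W²) (q(W) = ((-7 + W)/((2*W)))/W = ((-7 + W)*(1/(2*W)))/W = ((-7 + W)/(2*W))/W = (-7 + W)/(2*W²))
-41*(-42) + q(Z(0, 2)) = -41*(-42) + (-7 - 12*2)/(2*(-12*2)²) = 1722 + (½)*(-7 - 24)/(-24)² = 1722 + (½)*(1/576)*(-31) = 1722 - 31/1152 = 1983713/1152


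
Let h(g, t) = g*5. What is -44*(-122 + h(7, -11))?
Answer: 3828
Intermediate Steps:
h(g, t) = 5*g
-44*(-122 + h(7, -11)) = -44*(-122 + 5*7) = -44*(-122 + 35) = -44*(-87) = 3828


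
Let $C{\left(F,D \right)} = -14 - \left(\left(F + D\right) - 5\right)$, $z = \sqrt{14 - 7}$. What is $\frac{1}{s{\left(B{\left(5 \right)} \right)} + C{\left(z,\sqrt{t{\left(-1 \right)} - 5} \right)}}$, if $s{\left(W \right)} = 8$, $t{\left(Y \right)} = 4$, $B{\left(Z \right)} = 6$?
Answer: $- \frac{1}{1 + i + \sqrt{7}} \approx -0.2551 + 0.069972 i$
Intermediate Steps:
$z = \sqrt{7} \approx 2.6458$
$C{\left(F,D \right)} = -9 - D - F$ ($C{\left(F,D \right)} = -14 - \left(\left(D + F\right) - 5\right) = -14 - \left(-5 + D + F\right) = -9 - D - F$)
$\frac{1}{s{\left(B{\left(5 \right)} \right)} + C{\left(z,\sqrt{t{\left(-1 \right)} - 5} \right)}} = \frac{1}{8 - \left(9 + \sqrt{7} + \sqrt{4 - 5}\right)} = \frac{1}{8 - \left(9 + \sqrt{-1} + \sqrt{7}\right)} = \frac{1}{8 - \left(9 + i + \sqrt{7}\right)} = \frac{1}{-1 - i - \sqrt{7}}$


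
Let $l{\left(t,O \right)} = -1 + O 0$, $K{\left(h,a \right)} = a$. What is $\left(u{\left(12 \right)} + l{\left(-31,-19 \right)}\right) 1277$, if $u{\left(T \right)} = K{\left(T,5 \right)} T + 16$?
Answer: $95775$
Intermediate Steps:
$l{\left(t,O \right)} = -1$ ($l{\left(t,O \right)} = -1 + 0 = -1$)
$u{\left(T \right)} = 16 + 5 T$ ($u{\left(T \right)} = 5 T + 16 = 16 + 5 T$)
$\left(u{\left(12 \right)} + l{\left(-31,-19 \right)}\right) 1277 = \left(\left(16 + 5 \cdot 12\right) - 1\right) 1277 = \left(\left(16 + 60\right) - 1\right) 1277 = \left(76 - 1\right) 1277 = 75 \cdot 1277 = 95775$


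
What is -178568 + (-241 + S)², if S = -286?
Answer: 99161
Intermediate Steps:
-178568 + (-241 + S)² = -178568 + (-241 - 286)² = -178568 + (-527)² = -178568 + 277729 = 99161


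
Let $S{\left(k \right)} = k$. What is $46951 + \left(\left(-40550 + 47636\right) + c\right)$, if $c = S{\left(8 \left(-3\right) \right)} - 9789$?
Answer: $44224$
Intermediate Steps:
$c = -9813$ ($c = 8 \left(-3\right) - 9789 = -24 - 9789 = -9813$)
$46951 + \left(\left(-40550 + 47636\right) + c\right) = 46951 + \left(\left(-40550 + 47636\right) - 9813\right) = 46951 + \left(7086 - 9813\right) = 46951 - 2727 = 44224$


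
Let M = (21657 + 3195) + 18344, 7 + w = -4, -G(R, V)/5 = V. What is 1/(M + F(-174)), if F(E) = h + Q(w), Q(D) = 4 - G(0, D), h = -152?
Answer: 1/42993 ≈ 2.3260e-5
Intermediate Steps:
G(R, V) = -5*V
w = -11 (w = -7 - 4 = -11)
Q(D) = 4 + 5*D (Q(D) = 4 - (-5)*D = 4 + 5*D)
M = 43196 (M = 24852 + 18344 = 43196)
F(E) = -203 (F(E) = -152 + (4 + 5*(-11)) = -152 + (4 - 55) = -152 - 51 = -203)
1/(M + F(-174)) = 1/(43196 - 203) = 1/42993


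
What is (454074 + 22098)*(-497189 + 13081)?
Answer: -230518674576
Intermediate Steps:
(454074 + 22098)*(-497189 + 13081) = 476172*(-484108) = -230518674576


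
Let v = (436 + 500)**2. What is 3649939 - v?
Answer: 2773843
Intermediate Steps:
v = 876096 (v = 936**2 = 876096)
3649939 - v = 3649939 - 1*876096 = 3649939 - 876096 = 2773843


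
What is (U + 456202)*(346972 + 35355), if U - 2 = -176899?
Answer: 106785842735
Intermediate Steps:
U = -176897 (U = 2 - 176899 = -176897)
(U + 456202)*(346972 + 35355) = (-176897 + 456202)*(346972 + 35355) = 279305*382327 = 106785842735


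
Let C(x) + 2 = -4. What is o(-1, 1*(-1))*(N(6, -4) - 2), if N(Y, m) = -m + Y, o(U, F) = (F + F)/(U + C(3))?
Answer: 16/7 ≈ 2.2857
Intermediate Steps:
C(x) = -6 (C(x) = -2 - 4 = -6)
o(U, F) = 2*F/(-6 + U) (o(U, F) = (F + F)/(U - 6) = (2*F)/(-6 + U) = 2*F/(-6 + U))
N(Y, m) = Y - m
o(-1, 1*(-1))*(N(6, -4) - 2) = (2*(1*(-1))/(-6 - 1))*((6 - 1*(-4)) - 2) = (2*(-1)/(-7))*((6 + 4) - 2) = (2*(-1)*(-⅐))*(10 - 2) = (2/7)*8 = 16/7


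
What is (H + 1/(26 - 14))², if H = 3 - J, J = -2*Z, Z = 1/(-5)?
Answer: 25921/3600 ≈ 7.2003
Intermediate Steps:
Z = -⅕ (Z = 1*(-⅕) = -⅕ ≈ -0.20000)
J = ⅖ (J = -2*(-⅕) = ⅖ ≈ 0.40000)
H = 13/5 (H = 3 - 1*⅖ = 3 - ⅖ = 13/5 ≈ 2.6000)
(H + 1/(26 - 14))² = (13/5 + 1/(26 - 14))² = (13/5 + 1/12)² = (161/60)² = 25921/3600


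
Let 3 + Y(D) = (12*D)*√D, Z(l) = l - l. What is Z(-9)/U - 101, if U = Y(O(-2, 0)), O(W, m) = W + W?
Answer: -101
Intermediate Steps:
Z(l) = 0
O(W, m) = 2*W
Y(D) = -3 + 12*D^(3/2) (Y(D) = -3 + (12*D)*√D = -3 + 12*D^(3/2))
U = -3 - 96*I (U = -3 + 12*(2*(-2))^(3/2) = -3 + 12*(-4)^(3/2) = -3 + 12*(-8*I) = -3 - 96*I ≈ -3.0 - 96.0*I)
Z(-9)/U - 101 = 0/(-3 - 96*I) - 101 = ((-3 + 96*I)/9225)*0 - 101 = 0 - 101 = -101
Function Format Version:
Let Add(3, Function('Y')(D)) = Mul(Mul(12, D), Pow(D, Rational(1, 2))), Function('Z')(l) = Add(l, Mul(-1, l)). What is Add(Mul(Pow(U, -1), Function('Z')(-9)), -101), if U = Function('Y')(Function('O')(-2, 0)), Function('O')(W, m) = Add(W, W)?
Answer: -101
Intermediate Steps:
Function('Z')(l) = 0
Function('O')(W, m) = Mul(2, W)
Function('Y')(D) = Add(-3, Mul(12, Pow(D, Rational(3, 2)))) (Function('Y')(D) = Add(-3, Mul(Mul(12, D), Pow(D, Rational(1, 2)))) = Add(-3, Mul(12, Pow(D, Rational(3, 2)))))
U = Add(-3, Mul(-96, I)) (U = Add(-3, Mul(12, Pow(Mul(2, -2), Rational(3, 2)))) = Add(-3, Mul(12, Pow(-4, Rational(3, 2)))) = Add(-3, Mul(12, Mul(-8, I))) = Add(-3, Mul(-96, I)) ≈ Add(-3.0000, Mul(-96.000, I)))
Add(Mul(Pow(U, -1), Function('Z')(-9)), -101) = Add(Mul(Pow(Add(-3, Mul(-96, I)), -1), 0), -101) = Add(Mul(Mul(Rational(1, 9225), Add(-3, Mul(96, I))), 0), -101) = Add(0, -101) = -101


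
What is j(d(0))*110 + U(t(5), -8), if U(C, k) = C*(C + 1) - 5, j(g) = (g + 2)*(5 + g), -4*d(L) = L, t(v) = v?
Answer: 1125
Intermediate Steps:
d(L) = -L/4
j(g) = (2 + g)*(5 + g)
U(C, k) = -5 + C*(1 + C) (U(C, k) = C*(1 + C) - 5 = -5 + C*(1 + C))
j(d(0))*110 + U(t(5), -8) = (10 + (-1/4*0)**2 + 7*(-1/4*0))*110 + (-5 + 5 + 5**2) = (10 + 0**2 + 7*0)*110 + (-5 + 5 + 25) = (10 + 0 + 0)*110 + 25 = 10*110 + 25 = 1100 + 25 = 1125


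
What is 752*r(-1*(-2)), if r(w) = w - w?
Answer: 0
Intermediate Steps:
r(w) = 0
752*r(-1*(-2)) = 752*0 = 0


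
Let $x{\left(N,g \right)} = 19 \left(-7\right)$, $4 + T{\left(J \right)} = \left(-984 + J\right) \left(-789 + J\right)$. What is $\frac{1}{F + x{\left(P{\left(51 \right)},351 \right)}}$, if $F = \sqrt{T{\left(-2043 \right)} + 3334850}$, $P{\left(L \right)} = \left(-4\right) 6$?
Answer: $\frac{133}{11889621} + \frac{\sqrt{11907310}}{11889621} \approx 0.00030141$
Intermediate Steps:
$P{\left(L \right)} = -24$
$T{\left(J \right)} = -4 + \left(-984 + J\right) \left(-789 + J\right)$
$F = \sqrt{11907310}$ ($F = \sqrt{\left(776372 + \left(-2043\right)^{2} - -3622239\right) + 3334850} = \sqrt{\left(776372 + 4173849 + 3622239\right) + 3334850} = \sqrt{8572460 + 3334850} = \sqrt{11907310} \approx 3450.7$)
$x{\left(N,g \right)} = -133$
$\frac{1}{F + x{\left(P{\left(51 \right)},351 \right)}} = \frac{1}{\sqrt{11907310} - 133} = \frac{1}{-133 + \sqrt{11907310}}$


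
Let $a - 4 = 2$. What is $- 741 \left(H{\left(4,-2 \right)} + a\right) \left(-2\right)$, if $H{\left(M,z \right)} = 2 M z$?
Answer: $-14820$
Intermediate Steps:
$a = 6$ ($a = 4 + 2 = 6$)
$H{\left(M,z \right)} = 2 M z$
$- 741 \left(H{\left(4,-2 \right)} + a\right) \left(-2\right) = - 741 \left(2 \cdot 4 \left(-2\right) + 6\right) \left(-2\right) = - 741 \left(-16 + 6\right) \left(-2\right) = - 741 \left(\left(-10\right) \left(-2\right)\right) = \left(-741\right) 20 = -14820$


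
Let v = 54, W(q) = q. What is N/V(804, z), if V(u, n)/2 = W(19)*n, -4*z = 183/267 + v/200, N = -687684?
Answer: 12240775200/161557 ≈ 75768.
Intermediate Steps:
z = -8503/35600 (z = -(183/267 + 54/200)/4 = -(183*(1/267) + 54*(1/200))/4 = -(61/89 + 27/100)/4 = -¼*8503/8900 = -8503/35600 ≈ -0.23885)
V(u, n) = 38*n (V(u, n) = 2*(19*n) = 38*n)
N/V(804, z) = -687684/(38*(-8503/35600)) = -687684/(-161557/17800) = -687684*(-17800/161557) = 12240775200/161557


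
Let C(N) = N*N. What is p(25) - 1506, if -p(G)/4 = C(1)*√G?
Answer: -1526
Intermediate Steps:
C(N) = N²
p(G) = -4*√G (p(G) = -4*1²*√G = -4*√G)
p(25) - 1506 = -4*√25 - 1506 = -4*5 - 1506 = -20 - 1506 = -1526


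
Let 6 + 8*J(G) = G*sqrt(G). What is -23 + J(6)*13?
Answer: -131/4 + 39*sqrt(6)/4 ≈ -8.8675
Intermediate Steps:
J(G) = -3/4 + G**(3/2)/8 (J(G) = -3/4 + (G*sqrt(G))/8 = -3/4 + G**(3/2)/8)
-23 + J(6)*13 = -23 + (-3/4 + 6**(3/2)/8)*13 = -23 + (-3/4 + (6*sqrt(6))/8)*13 = -23 + (-3/4 + 3*sqrt(6)/4)*13 = -23 + (-39/4 + 39*sqrt(6)/4) = -131/4 + 39*sqrt(6)/4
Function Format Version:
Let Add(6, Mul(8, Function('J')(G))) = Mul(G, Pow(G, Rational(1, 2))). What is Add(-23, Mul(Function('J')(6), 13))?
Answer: Add(Rational(-131, 4), Mul(Rational(39, 4), Pow(6, Rational(1, 2)))) ≈ -8.8675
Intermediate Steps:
Function('J')(G) = Add(Rational(-3, 4), Mul(Rational(1, 8), Pow(G, Rational(3, 2)))) (Function('J')(G) = Add(Rational(-3, 4), Mul(Rational(1, 8), Mul(G, Pow(G, Rational(1, 2))))) = Add(Rational(-3, 4), Mul(Rational(1, 8), Pow(G, Rational(3, 2)))))
Add(-23, Mul(Function('J')(6), 13)) = Add(-23, Mul(Add(Rational(-3, 4), Mul(Rational(1, 8), Pow(6, Rational(3, 2)))), 13)) = Add(-23, Mul(Add(Rational(-3, 4), Mul(Rational(1, 8), Mul(6, Pow(6, Rational(1, 2))))), 13)) = Add(-23, Mul(Add(Rational(-3, 4), Mul(Rational(3, 4), Pow(6, Rational(1, 2)))), 13)) = Add(-23, Add(Rational(-39, 4), Mul(Rational(39, 4), Pow(6, Rational(1, 2))))) = Add(Rational(-131, 4), Mul(Rational(39, 4), Pow(6, Rational(1, 2))))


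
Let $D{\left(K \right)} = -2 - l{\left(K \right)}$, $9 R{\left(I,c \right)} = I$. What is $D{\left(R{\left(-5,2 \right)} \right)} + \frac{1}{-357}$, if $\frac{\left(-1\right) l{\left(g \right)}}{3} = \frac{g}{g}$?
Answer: $\frac{356}{357} \approx 0.9972$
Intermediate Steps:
$l{\left(g \right)} = -3$ ($l{\left(g \right)} = - 3 \frac{g}{g} = \left(-3\right) 1 = -3$)
$R{\left(I,c \right)} = \frac{I}{9}$
$D{\left(K \right)} = 1$ ($D{\left(K \right)} = -2 - -3 = -2 + 3 = 1$)
$D{\left(R{\left(-5,2 \right)} \right)} + \frac{1}{-357} = 1 + \frac{1}{-357} = 1 - \frac{1}{357} = \frac{356}{357}$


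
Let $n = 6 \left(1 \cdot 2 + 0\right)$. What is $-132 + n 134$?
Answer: $1476$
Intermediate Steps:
$n = 12$ ($n = 6 \left(2 + 0\right) = 6 \cdot 2 = 12$)
$-132 + n 134 = -132 + 12 \cdot 134 = -132 + 1608 = 1476$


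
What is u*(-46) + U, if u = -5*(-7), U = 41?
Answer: -1569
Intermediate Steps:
u = 35
u*(-46) + U = 35*(-46) + 41 = -1610 + 41 = -1569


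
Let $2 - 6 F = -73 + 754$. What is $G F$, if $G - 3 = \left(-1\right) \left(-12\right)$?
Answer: $- \frac{3395}{2} \approx -1697.5$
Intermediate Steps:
$G = 15$ ($G = 3 - -12 = 3 + 12 = 15$)
$F = - \frac{679}{6}$ ($F = \frac{1}{3} - \frac{-73 + 754}{6} = \frac{1}{3} - \frac{227}{2} = - \frac{679}{6} \approx -113.17$)
$G F = 15 \left(- \frac{679}{6}\right) = - \frac{3395}{2}$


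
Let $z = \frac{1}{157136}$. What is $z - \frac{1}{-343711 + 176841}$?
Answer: $\frac{162003}{13110642160} \approx 1.2357 \cdot 10^{-5}$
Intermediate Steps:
$z = \frac{1}{157136} \approx 6.3639 \cdot 10^{-6}$
$z - \frac{1}{-343711 + 176841} = \frac{1}{157136} - \frac{1}{-343711 + 176841} = \frac{1}{157136} - \frac{1}{-166870} = \frac{1}{157136} - - \frac{1}{166870} = \frac{1}{157136} + \frac{1}{166870} = \frac{162003}{13110642160}$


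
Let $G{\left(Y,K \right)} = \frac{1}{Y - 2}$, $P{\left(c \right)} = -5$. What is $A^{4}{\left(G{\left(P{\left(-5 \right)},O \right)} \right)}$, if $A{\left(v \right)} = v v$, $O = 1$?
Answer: $\frac{1}{5764801} \approx 1.7347 \cdot 10^{-7}$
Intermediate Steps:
$G{\left(Y,K \right)} = \frac{1}{-2 + Y}$
$A{\left(v \right)} = v^{2}$
$A^{4}{\left(G{\left(P{\left(-5 \right)},O \right)} \right)} = \left(\left(\frac{1}{-2 - 5}\right)^{2}\right)^{4} = \left(\left(\frac{1}{-7}\right)^{2}\right)^{4} = \left(\left(- \frac{1}{7}\right)^{2}\right)^{4} = \left(\frac{1}{49}\right)^{4} = \frac{1}{5764801}$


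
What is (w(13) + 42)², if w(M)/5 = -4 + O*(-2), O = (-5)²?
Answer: 51984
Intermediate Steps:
O = 25
w(M) = -270 (w(M) = 5*(-4 + 25*(-2)) = 5*(-4 - 50) = 5*(-54) = -270)
(w(13) + 42)² = (-270 + 42)² = (-228)² = 51984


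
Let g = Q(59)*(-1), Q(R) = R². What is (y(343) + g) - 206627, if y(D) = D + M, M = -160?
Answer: -209925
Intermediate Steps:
y(D) = -160 + D (y(D) = D - 160 = -160 + D)
g = -3481 (g = 59²*(-1) = 3481*(-1) = -3481)
(y(343) + g) - 206627 = ((-160 + 343) - 3481) - 206627 = (183 - 3481) - 206627 = -3298 - 206627 = -209925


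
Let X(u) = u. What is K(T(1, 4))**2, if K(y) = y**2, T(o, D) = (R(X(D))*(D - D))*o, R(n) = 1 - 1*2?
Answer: 0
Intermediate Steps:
R(n) = -1 (R(n) = 1 - 2 = -1)
T(o, D) = 0 (T(o, D) = (-(D - D))*o = (-1*0)*o = 0*o = 0)
K(T(1, 4))**2 = (0**2)**2 = 0**2 = 0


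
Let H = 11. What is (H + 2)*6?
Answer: 78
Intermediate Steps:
(H + 2)*6 = (11 + 2)*6 = 13*6 = 78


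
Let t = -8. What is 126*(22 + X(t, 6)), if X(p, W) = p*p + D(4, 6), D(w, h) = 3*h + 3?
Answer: 13482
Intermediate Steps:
D(w, h) = 3 + 3*h
X(p, W) = 21 + p² (X(p, W) = p*p + (3 + 3*6) = p² + (3 + 18) = p² + 21 = 21 + p²)
126*(22 + X(t, 6)) = 126*(22 + (21 + (-8)²)) = 126*(22 + (21 + 64)) = 126*(22 + 85) = 126*107 = 13482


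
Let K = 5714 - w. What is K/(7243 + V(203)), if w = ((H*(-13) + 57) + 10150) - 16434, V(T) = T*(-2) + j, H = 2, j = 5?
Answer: 11967/6842 ≈ 1.7491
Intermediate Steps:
V(T) = 5 - 2*T (V(T) = T*(-2) + 5 = -2*T + 5 = 5 - 2*T)
w = -6253 (w = ((2*(-13) + 57) + 10150) - 16434 = ((-26 + 57) + 10150) - 16434 = (31 + 10150) - 16434 = 10181 - 16434 = -6253)
K = 11967 (K = 5714 - 1*(-6253) = 5714 + 6253 = 11967)
K/(7243 + V(203)) = 11967/(7243 + (5 - 2*203)) = 11967/(7243 + (5 - 406)) = 11967/(7243 - 401) = 11967/6842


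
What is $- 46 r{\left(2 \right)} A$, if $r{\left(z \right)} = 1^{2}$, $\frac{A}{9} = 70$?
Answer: $-28980$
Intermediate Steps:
$A = 630$ ($A = 9 \cdot 70 = 630$)
$r{\left(z \right)} = 1$
$- 46 r{\left(2 \right)} A = \left(-46\right) 1 \cdot 630 = \left(-46\right) 630 = -28980$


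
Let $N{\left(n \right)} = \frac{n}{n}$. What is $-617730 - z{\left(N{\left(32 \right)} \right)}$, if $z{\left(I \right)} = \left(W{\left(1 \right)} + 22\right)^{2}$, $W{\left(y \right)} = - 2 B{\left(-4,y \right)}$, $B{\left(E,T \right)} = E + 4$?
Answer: $-618214$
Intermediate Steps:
$N{\left(n \right)} = 1$
$B{\left(E,T \right)} = 4 + E$
$W{\left(y \right)} = 0$ ($W{\left(y \right)} = - 2 \left(4 - 4\right) = \left(-2\right) 0 = 0$)
$z{\left(I \right)} = 484$ ($z{\left(I \right)} = \left(0 + 22\right)^{2} = 22^{2} = 484$)
$-617730 - z{\left(N{\left(32 \right)} \right)} = -617730 - 484 = -618214$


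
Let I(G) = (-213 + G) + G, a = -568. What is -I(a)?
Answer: 1349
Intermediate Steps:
I(G) = -213 + 2*G
-I(a) = -(-213 + 2*(-568)) = -(-213 - 1136) = -1*(-1349) = 1349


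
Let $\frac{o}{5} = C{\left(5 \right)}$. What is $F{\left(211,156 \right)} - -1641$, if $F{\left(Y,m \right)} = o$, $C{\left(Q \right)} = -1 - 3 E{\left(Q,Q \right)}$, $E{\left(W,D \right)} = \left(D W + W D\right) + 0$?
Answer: $886$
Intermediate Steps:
$E{\left(W,D \right)} = 2 D W$ ($E{\left(W,D \right)} = \left(D W + D W\right) + 0 = 2 D W + 0 = 2 D W$)
$C{\left(Q \right)} = -1 - 6 Q^{2}$ ($C{\left(Q \right)} = -1 - 3 \cdot 2 Q Q = -1 - 3 \cdot 2 Q^{2} = -1 - 6 Q^{2}$)
$o = -755$ ($o = 5 \left(-1 - 6 \cdot 5^{2}\right) = 5 \left(-1 - 150\right) = 5 \left(-151\right) = -755$)
$F{\left(Y,m \right)} = -755$
$F{\left(211,156 \right)} - -1641 = -755 - -1641 = -755 + 1641 = 886$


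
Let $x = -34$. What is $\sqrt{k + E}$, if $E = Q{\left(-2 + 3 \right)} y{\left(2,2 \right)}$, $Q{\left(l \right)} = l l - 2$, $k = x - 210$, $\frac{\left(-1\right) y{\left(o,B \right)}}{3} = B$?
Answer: $i \sqrt{238} \approx 15.427 i$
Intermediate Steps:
$y{\left(o,B \right)} = - 3 B$
$k = -244$ ($k = -34 - 210 = -244$)
$Q{\left(l \right)} = -2 + l^{2}$ ($Q{\left(l \right)} = l^{2} - 2 = -2 + l^{2}$)
$E = 6$ ($E = \left(-2 + \left(-2 + 3\right)^{2}\right) \left(\left(-3\right) 2\right) = \left(-2 + 1^{2}\right) \left(-6\right) = \left(-2 + 1\right) \left(-6\right) = \left(-1\right) \left(-6\right) = 6$)
$\sqrt{k + E} = \sqrt{-244 + 6} = \sqrt{-238} = i \sqrt{238}$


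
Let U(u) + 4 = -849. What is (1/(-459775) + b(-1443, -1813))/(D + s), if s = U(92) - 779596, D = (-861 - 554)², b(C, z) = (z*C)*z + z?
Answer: -2180757919732001/561742060400 ≈ -3882.1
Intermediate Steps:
U(u) = -853 (U(u) = -4 - 849 = -853)
b(C, z) = z + C*z² (b(C, z) = (C*z)*z + z = C*z² + z = z + C*z²)
D = 2002225 (D = (-1415)² = 2002225)
s = -780449 (s = -853 - 779596 = -780449)
(1/(-459775) + b(-1443, -1813))/(D + s) = (1/(-459775) - 1813*(1 - 1443*(-1813)))/(2002225 - 780449) = (-1/459775 - 1813*(1 + 2616159))/1221776 = (-1/459775 - 1813*2616160)*(1/1221776) = (-1/459775 - 4743098080)*(1/1221776) = -2180757919732001/459775*1/1221776 = -2180757919732001/561742060400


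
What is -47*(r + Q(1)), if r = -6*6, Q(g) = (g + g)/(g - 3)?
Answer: 1739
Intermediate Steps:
Q(g) = 2*g/(-3 + g) (Q(g) = (2*g)/(-3 + g) = 2*g/(-3 + g))
r = -36
-47*(r + Q(1)) = -47*(-36 + 2*1/(-3 + 1)) = -47*(-36 + 2*1/(-2)) = -47*(-36 + 2*1*(-1/2)) = -47*(-36 - 1) = -47*(-37) = 1739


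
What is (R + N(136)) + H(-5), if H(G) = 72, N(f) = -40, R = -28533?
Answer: -28501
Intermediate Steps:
(R + N(136)) + H(-5) = (-28533 - 40) + 72 = -28573 + 72 = -28501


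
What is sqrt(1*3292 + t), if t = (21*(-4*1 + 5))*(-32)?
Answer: 2*sqrt(655) ≈ 51.186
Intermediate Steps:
t = -672 (t = (21*(-4 + 5))*(-32) = (21*1)*(-32) = 21*(-32) = -672)
sqrt(1*3292 + t) = sqrt(1*3292 - 672) = sqrt(3292 - 672) = sqrt(2620) = 2*sqrt(655)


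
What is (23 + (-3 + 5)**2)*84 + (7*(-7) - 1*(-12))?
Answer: 2231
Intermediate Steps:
(23 + (-3 + 5)**2)*84 + (7*(-7) - 1*(-12)) = (23 + 2**2)*84 + (-49 + 12) = (23 + 4)*84 - 37 = 27*84 - 37 = 2268 - 37 = 2231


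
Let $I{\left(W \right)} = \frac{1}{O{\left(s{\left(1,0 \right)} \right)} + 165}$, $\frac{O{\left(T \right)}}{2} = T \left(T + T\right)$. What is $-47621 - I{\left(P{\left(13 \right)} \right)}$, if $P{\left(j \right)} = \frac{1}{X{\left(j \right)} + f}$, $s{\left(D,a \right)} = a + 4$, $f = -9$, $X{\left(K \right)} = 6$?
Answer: $- \frac{10905210}{229} \approx -47621.0$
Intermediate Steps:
$s{\left(D,a \right)} = 4 + a$
$O{\left(T \right)} = 4 T^{2}$ ($O{\left(T \right)} = 2 T \left(T + T\right) = 2 T 2 T = 2 \cdot 2 T^{2} = 4 T^{2}$)
$P{\left(j \right)} = - \frac{1}{3}$ ($P{\left(j \right)} = \frac{1}{6 - 9} = \frac{1}{-3} = - \frac{1}{3}$)
$I{\left(W \right)} = \frac{1}{229}$ ($I{\left(W \right)} = \frac{1}{4 \left(4 + 0\right)^{2} + 165} = \frac{1}{4 \cdot 4^{2} + 165} = \frac{1}{4 \cdot 16 + 165} = \frac{1}{64 + 165} = \frac{1}{229}$)
$-47621 - I{\left(P{\left(13 \right)} \right)} = -47621 - \frac{1}{229} = - \frac{10905210}{229}$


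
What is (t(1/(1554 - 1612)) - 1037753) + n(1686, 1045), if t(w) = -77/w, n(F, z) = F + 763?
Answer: -1030838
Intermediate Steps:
n(F, z) = 763 + F
(t(1/(1554 - 1612)) - 1037753) + n(1686, 1045) = (-77/(1/(1554 - 1612)) - 1037753) + (763 + 1686) = (-77/(1/(-58)) - 1037753) + 2449 = (-77/(-1/58) - 1037753) + 2449 = (-77*(-58) - 1037753) + 2449 = (4466 - 1037753) + 2449 = -1033287 + 2449 = -1030838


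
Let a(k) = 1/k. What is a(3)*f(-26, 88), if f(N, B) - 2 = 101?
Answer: 103/3 ≈ 34.333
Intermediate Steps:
f(N, B) = 103 (f(N, B) = 2 + 101 = 103)
a(3)*f(-26, 88) = 103/3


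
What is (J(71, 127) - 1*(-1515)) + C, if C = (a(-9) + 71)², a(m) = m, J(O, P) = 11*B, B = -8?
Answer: 5271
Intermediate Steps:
J(O, P) = -88 (J(O, P) = 11*(-8) = -88)
C = 3844 (C = (-9 + 71)² = 62² = 3844)
(J(71, 127) - 1*(-1515)) + C = (-88 - 1*(-1515)) + 3844 = (-88 + 1515) + 3844 = 1427 + 3844 = 5271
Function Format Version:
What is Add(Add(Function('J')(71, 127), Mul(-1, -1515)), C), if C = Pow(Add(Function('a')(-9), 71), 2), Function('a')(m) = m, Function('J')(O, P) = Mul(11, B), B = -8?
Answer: 5271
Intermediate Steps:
Function('J')(O, P) = -88 (Function('J')(O, P) = Mul(11, -8) = -88)
C = 3844 (C = Pow(Add(-9, 71), 2) = Pow(62, 2) = 3844)
Add(Add(Function('J')(71, 127), Mul(-1, -1515)), C) = Add(Add(-88, Mul(-1, -1515)), 3844) = Add(Add(-88, 1515), 3844) = Add(1427, 3844) = 5271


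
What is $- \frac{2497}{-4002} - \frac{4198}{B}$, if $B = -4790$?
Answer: $\frac{14380513}{9584790} \approx 1.5003$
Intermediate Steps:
$- \frac{2497}{-4002} - \frac{4198}{B} = - \frac{2497}{-4002} - \frac{4198}{-4790} = \left(-2497\right) \left(- \frac{1}{4002}\right) - - \frac{2099}{2395} = \frac{2497}{4002} + \frac{2099}{2395} = \frac{14380513}{9584790}$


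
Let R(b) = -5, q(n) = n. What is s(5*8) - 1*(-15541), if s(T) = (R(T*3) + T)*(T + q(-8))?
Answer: 16661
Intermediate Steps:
s(T) = (-8 + T)*(-5 + T) (s(T) = (-5 + T)*(T - 8) = (-5 + T)*(-8 + T) = (-8 + T)*(-5 + T))
s(5*8) - 1*(-15541) = (40 + (5*8)² - 65*8) - 1*(-15541) = (40 + 40² - 13*40) + 15541 = (40 + 1600 - 520) + 15541 = 1120 + 15541 = 16661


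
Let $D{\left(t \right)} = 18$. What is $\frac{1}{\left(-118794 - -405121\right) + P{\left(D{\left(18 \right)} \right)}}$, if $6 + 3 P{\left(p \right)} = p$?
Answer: $\frac{1}{286331} \approx 3.4925 \cdot 10^{-6}$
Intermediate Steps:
$P{\left(p \right)} = -2 + \frac{p}{3}$
$\frac{1}{\left(-118794 - -405121\right) + P{\left(D{\left(18 \right)} \right)}} = \frac{1}{\left(-118794 - -405121\right) + \left(-2 + \frac{1}{3} \cdot 18\right)} = \frac{1}{\left(-118794 + 405121\right) + \left(-2 + 6\right)} = \frac{1}{286327 + 4} = \frac{1}{286331}$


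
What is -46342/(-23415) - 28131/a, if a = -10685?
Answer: 230770327/50037855 ≈ 4.6119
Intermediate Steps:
-46342/(-23415) - 28131/a = -46342/(-23415) - 28131/(-10685) = -46342*(-1/23415) - 28131*(-1/10685) = 46342/23415 + 28131/10685 = 230770327/50037855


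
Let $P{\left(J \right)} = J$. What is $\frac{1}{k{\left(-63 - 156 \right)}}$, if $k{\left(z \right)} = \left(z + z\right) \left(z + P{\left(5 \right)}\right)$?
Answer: $\frac{1}{93732} \approx 1.0669 \cdot 10^{-5}$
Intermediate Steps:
$k{\left(z \right)} = 2 z \left(5 + z\right)$ ($k{\left(z \right)} = \left(z + z\right) \left(z + 5\right) = 2 z \left(5 + z\right)$)
$\frac{1}{k{\left(-63 - 156 \right)}} = \frac{1}{2 \left(-63 - 156\right) \left(5 - 219\right)} = \frac{1}{2 \left(-219\right) \left(5 - 219\right)} = \frac{1}{2 \left(-219\right) \left(-214\right)} = \frac{1}{93732}$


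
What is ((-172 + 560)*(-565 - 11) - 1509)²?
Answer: 50623650009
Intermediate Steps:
((-172 + 560)*(-565 - 11) - 1509)² = (388*(-576) - 1509)² = (-223488 - 1509)² = (-224997)² = 50623650009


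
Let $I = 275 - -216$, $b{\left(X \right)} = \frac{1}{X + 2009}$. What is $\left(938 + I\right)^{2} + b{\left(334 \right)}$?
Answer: $\frac{4784502064}{2343} \approx 2.042 \cdot 10^{6}$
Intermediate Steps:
$b{\left(X \right)} = \frac{1}{2009 + X}$
$I = 491$ ($I = 275 + 216 = 491$)
$\left(938 + I\right)^{2} + b{\left(334 \right)} = \left(938 + 491\right)^{2} + \frac{1}{2009 + 334} = 1429^{2} + \frac{1}{2343} = 2042041 + \frac{1}{2343} = \frac{4784502064}{2343}$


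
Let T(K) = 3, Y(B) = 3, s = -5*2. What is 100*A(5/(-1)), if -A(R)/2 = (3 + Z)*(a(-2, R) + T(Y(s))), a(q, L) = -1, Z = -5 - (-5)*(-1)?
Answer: 2800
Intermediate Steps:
Z = -10 (Z = -5 - 1*5 = -5 - 5 = -10)
s = -10
A(R) = 28 (A(R) = -2*(3 - 10)*(-1 + 3) = -(-14)*2 = -2*(-14) = 28)
100*A(5/(-1)) = 100*28 = 2800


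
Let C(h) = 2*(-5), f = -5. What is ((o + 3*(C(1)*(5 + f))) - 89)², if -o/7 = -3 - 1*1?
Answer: 3721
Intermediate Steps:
o = 28 (o = -7*(-3 - 1*1) = -7*(-3 - 1) = -7*(-4) = 28)
C(h) = -10
((o + 3*(C(1)*(5 + f))) - 89)² = ((28 + 3*(-10*(5 - 5))) - 89)² = ((28 + 3*(-10*0)) - 89)² = ((28 + 3*0) - 89)² = ((28 + 0) - 89)² = (28 - 89)² = (-61)² = 3721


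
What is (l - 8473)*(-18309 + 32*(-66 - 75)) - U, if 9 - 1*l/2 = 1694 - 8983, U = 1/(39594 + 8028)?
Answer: -6654364116427/47622 ≈ -1.3973e+8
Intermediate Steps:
U = 1/47622 ≈ 2.0999e-5
l = 14596 (l = 18 - 2*(1694 - 8983) = 18 - 2*(-7289) = 18 + 14578 = 14596)
(l - 8473)*(-18309 + 32*(-66 - 75)) - U = (14596 - 8473)*(-18309 + 32*(-66 - 75)) - 1*1/47622 = 6123*(-18309 + 32*(-141)) - 1/47622 = 6123*(-18309 - 4512) - 1/47622 = 6123*(-22821) - 1/47622 = -139732983 - 1/47622 = -6654364116427/47622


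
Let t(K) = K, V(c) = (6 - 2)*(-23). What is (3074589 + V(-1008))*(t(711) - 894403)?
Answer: -2747653372924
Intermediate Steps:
V(c) = -92 (V(c) = 4*(-23) = -92)
(3074589 + V(-1008))*(t(711) - 894403) = (3074589 - 92)*(711 - 894403) = 3074497*(-893692) = -2747653372924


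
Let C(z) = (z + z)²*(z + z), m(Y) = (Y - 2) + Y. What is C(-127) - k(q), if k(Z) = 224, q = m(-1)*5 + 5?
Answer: -16387288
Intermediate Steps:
m(Y) = -2 + 2*Y (m(Y) = (-2 + Y) + Y = -2 + 2*Y)
q = -15 (q = (-2 + 2*(-1))*5 + 5 = (-2 - 2)*5 + 5 = -4*5 + 5 = -20 + 5 = -15)
C(z) = 8*z³ (C(z) = (2*z)²*(2*z) = (4*z²)*(2*z) = 8*z³)
C(-127) - k(q) = 8*(-127)³ - 1*224 = 8*(-2048383) - 224 = -16387064 - 224 = -16387288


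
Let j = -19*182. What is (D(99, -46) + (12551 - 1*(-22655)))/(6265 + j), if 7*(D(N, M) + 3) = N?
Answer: 246520/19649 ≈ 12.546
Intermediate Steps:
j = -3458
D(N, M) = -3 + N/7
(D(99, -46) + (12551 - 1*(-22655)))/(6265 + j) = ((-3 + (1/7)*99) + (12551 - 1*(-22655)))/(6265 - 3458) = ((-3 + 99/7) + (12551 + 22655))/2807 = (78/7 + 35206)*(1/2807) = (246520/7)*(1/2807) = 246520/19649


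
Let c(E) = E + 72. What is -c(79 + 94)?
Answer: -245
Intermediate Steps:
c(E) = 72 + E
-c(79 + 94) = -(72 + (79 + 94)) = -(72 + 173) = -1*245 = -245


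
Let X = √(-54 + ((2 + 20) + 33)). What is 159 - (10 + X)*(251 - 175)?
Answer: -677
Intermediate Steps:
X = 1 (X = √(-54 + (22 + 33)) = √(-54 + 55) = √1 = 1)
159 - (10 + X)*(251 - 175) = 159 - (10 + 1)*(251 - 175) = 159 - 11*76 = 159 - 1*836 = 159 - 836 = -677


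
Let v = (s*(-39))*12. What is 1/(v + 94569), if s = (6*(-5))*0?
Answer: 1/94569 ≈ 1.0574e-5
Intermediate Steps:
s = 0 (s = -30*0 = 0)
v = 0 (v = (0*(-39))*12 = 0*12 = 0)
1/(v + 94569) = 1/(0 + 94569) = 1/94569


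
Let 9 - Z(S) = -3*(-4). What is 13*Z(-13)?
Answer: -39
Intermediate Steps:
Z(S) = -3 (Z(S) = 9 - (-3)*(-4) = 9 - 1*12 = 9 - 12 = -3)
13*Z(-13) = 13*(-3) = -39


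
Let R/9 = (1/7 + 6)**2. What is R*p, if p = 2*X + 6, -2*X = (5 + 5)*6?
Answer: -898614/49 ≈ -18339.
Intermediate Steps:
X = -30 (X = -(5 + 5)*6/2 = -5*6 = -1/2*60 = -30)
p = -54 (p = 2*(-30) + 6 = -60 + 6 = -54)
R = 16641/49 (R = 9*(1/7 + 6)**2 = 9*(43/7)**2 = 9*(1849/49) = 16641/49 ≈ 339.61)
R*p = (16641/49)*(-54) = -898614/49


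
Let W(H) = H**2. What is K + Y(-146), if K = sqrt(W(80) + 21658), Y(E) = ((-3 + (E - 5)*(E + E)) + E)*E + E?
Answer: -6415824 + sqrt(28058) ≈ -6.4157e+6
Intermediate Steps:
Y(E) = E + E*(-3 + E + 2*E*(-5 + E)) (Y(E) = ((-3 + (-5 + E)*(2*E)) + E)*E + E = ((-3 + 2*E*(-5 + E)) + E)*E + E = (-3 + E + 2*E*(-5 + E))*E + E = E*(-3 + E + 2*E*(-5 + E)) + E = E + E*(-3 + E + 2*E*(-5 + E)))
K = sqrt(28058) (K = sqrt(80**2 + 21658) = sqrt(6400 + 21658) = sqrt(28058) ≈ 167.51)
K + Y(-146) = sqrt(28058) - 146*(-2 - 9*(-146) + 2*(-146)**2) = sqrt(28058) - 146*(-2 + 1314 + 2*21316) = sqrt(28058) - 146*(-2 + 1314 + 42632) = sqrt(28058) - 146*43944 = sqrt(28058) - 6415824 = -6415824 + sqrt(28058)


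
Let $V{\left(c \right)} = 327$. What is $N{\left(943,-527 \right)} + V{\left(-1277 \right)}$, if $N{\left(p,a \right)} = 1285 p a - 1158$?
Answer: $-638595716$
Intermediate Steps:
$N{\left(p,a \right)} = -1158 + 1285 a p$ ($N{\left(p,a \right)} = 1285 a p - 1158 = -1158 + 1285 a p$)
$N{\left(943,-527 \right)} + V{\left(-1277 \right)} = \left(-1158 + 1285 \left(-527\right) 943\right) + 327 = \left(-1158 - 638594885\right) + 327 = -638596043 + 327 = -638595716$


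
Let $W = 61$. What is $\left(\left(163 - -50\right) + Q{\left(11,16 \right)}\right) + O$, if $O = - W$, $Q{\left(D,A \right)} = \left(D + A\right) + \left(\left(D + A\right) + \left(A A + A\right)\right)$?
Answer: $478$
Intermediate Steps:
$Q{\left(D,A \right)} = A^{2} + 2 D + 3 A$ ($Q{\left(D,A \right)} = \left(A + D\right) + \left(\left(A + D\right) + \left(A^{2} + A\right)\right) = \left(A + D\right) + \left(\left(A + D\right) + \left(A + A^{2}\right)\right) = \left(A + D\right) + \left(D + A^{2} + 2 A\right) = A^{2} + 2 D + 3 A$)
$O = -61$ ($O = \left(-1\right) 61 = -61$)
$\left(\left(163 - -50\right) + Q{\left(11,16 \right)}\right) + O = \left(\left(163 - -50\right) + \left(16^{2} + 2 \cdot 11 + 3 \cdot 16\right)\right) - 61 = \left(\left(163 + 50\right) + \left(256 + 22 + 48\right)\right) - 61 = \left(213 + 326\right) - 61 = 539 - 61 = 478$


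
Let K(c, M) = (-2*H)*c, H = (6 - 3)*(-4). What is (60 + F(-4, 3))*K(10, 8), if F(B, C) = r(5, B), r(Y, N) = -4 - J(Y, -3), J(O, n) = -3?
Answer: 14160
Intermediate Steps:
H = -12 (H = 3*(-4) = -12)
r(Y, N) = -1 (r(Y, N) = -4 - 1*(-3) = -4 + 3 = -1)
F(B, C) = -1
K(c, M) = 24*c (K(c, M) = (-2*(-12))*c = 24*c)
(60 + F(-4, 3))*K(10, 8) = (60 - 1)*(24*10) = 59*240 = 14160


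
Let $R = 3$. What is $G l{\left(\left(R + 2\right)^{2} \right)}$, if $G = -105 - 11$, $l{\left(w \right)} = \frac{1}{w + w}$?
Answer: $- \frac{58}{25} \approx -2.32$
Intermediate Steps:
$l{\left(w \right)} = \frac{1}{2 w}$
$G = -116$
$G l{\left(\left(R + 2\right)^{2} \right)} = - 116 \frac{1}{2 \left(3 + 2\right)^{2}} = - 116 \frac{1}{2 \cdot 5^{2}} = - 116 \frac{1}{2 \cdot 25} = - 116 \cdot \frac{1}{2} \cdot \frac{1}{25} = \left(-116\right) \frac{1}{50} = - \frac{58}{25}$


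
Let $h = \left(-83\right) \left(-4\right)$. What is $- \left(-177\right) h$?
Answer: $58764$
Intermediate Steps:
$h = 332$
$- \left(-177\right) h = - \left(-177\right) 332 = \left(-1\right) \left(-58764\right) = 58764$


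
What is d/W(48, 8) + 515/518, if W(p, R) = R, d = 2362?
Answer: 306909/1036 ≈ 296.24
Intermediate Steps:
d/W(48, 8) + 515/518 = 2362/8 + 515/518 = 2362*(⅛) + 515*(1/518) = 1181/4 + 515/518 = 306909/1036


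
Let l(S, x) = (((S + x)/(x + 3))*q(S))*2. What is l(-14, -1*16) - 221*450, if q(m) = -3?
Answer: -1293030/13 ≈ -99464.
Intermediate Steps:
l(S, x) = -6*(S + x)/(3 + x) (l(S, x) = (((S + x)/(x + 3))*(-3))*2 = (((S + x)/(3 + x))*(-3))*2 = -3*(S + x)/(3 + x)*2 = -6*(S + x)/(3 + x))
l(-14, -1*16) - 221*450 = 6*(-1*(-14) - (-1)*16)/(3 - 1*16) - 221*450 = 6*(14 - 1*(-16))/(3 - 16) - 99450 = 6*(14 + 16)/(-13) - 99450 = 6*(-1/13)*30 - 99450 = -180/13 - 99450 = -1293030/13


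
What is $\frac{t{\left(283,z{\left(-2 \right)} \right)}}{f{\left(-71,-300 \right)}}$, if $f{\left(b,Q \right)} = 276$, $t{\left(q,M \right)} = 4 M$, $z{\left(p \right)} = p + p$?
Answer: $- \frac{4}{69} \approx -0.057971$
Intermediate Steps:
$z{\left(p \right)} = 2 p$
$\frac{t{\left(283,z{\left(-2 \right)} \right)}}{f{\left(-71,-300 \right)}} = \frac{4 \cdot 2 \left(-2\right)}{276} = 4 \left(-4\right) \frac{1}{276} = \left(-16\right) \frac{1}{276} = - \frac{4}{69}$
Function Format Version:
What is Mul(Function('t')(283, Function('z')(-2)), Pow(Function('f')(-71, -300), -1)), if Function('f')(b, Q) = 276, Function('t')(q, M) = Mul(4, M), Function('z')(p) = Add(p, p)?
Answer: Rational(-4, 69) ≈ -0.057971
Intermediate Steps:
Function('z')(p) = Mul(2, p)
Mul(Function('t')(283, Function('z')(-2)), Pow(Function('f')(-71, -300), -1)) = Mul(Mul(4, Mul(2, -2)), Pow(276, -1)) = Mul(Mul(4, -4), Rational(1, 276)) = Mul(-16, Rational(1, 276)) = Rational(-4, 69)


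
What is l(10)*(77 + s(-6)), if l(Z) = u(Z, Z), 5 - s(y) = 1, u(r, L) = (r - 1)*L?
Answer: 7290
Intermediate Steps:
u(r, L) = L*(-1 + r) (u(r, L) = (-1 + r)*L = L*(-1 + r))
s(y) = 4 (s(y) = 5 - 1*1 = 5 - 1 = 4)
l(Z) = Z*(-1 + Z)
l(10)*(77 + s(-6)) = (10*(-1 + 10))*(77 + 4) = (10*9)*81 = 90*81 = 7290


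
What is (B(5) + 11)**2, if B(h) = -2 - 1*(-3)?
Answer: 144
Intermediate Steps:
B(h) = 1 (B(h) = -2 + 3 = 1)
(B(5) + 11)**2 = (1 + 11)**2 = 12**2 = 144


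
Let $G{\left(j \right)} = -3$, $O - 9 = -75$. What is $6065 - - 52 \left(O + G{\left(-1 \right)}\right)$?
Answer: $2477$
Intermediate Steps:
$O = -66$ ($O = 9 - 75 = -66$)
$6065 - - 52 \left(O + G{\left(-1 \right)}\right) = 6065 - - 52 \left(-66 - 3\right) = 6065 - \left(-52\right) \left(-69\right) = 6065 - 3588 = 2477$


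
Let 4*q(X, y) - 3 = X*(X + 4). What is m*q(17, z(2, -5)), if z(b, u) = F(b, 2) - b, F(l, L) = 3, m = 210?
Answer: 18900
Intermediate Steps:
z(b, u) = 3 - b
q(X, y) = ¾ + X*(4 + X)/4 (q(X, y) = ¾ + (X*(X + 4))/4 = ¾ + (X*(4 + X))/4 = ¾ + X*(4 + X)/4)
m*q(17, z(2, -5)) = 210*(¾ + 17 + (¼)*17²) = 210*(¾ + 17 + (¼)*289) = 210*(¾ + 17 + 289/4) = 210*90 = 18900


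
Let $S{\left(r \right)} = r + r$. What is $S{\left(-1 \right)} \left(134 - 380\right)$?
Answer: $492$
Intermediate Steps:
$S{\left(r \right)} = 2 r$
$S{\left(-1 \right)} \left(134 - 380\right) = 2 \left(-1\right) \left(134 - 380\right) = \left(-2\right) \left(-246\right) = 492$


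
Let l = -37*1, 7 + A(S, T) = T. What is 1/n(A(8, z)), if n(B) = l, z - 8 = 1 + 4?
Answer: -1/37 ≈ -0.027027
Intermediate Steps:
z = 13 (z = 8 + (1 + 4) = 8 + 5 = 13)
A(S, T) = -7 + T
l = -37
n(B) = -37
1/n(A(8, z)) = 1/(-37) = -1/37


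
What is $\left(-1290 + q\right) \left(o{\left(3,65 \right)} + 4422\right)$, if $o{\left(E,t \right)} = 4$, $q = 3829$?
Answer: $11237614$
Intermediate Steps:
$\left(-1290 + q\right) \left(o{\left(3,65 \right)} + 4422\right) = \left(-1290 + 3829\right) \left(4 + 4422\right) = 2539 \cdot 4426 = 11237614$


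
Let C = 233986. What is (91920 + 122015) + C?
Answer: 447921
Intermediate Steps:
(91920 + 122015) + C = (91920 + 122015) + 233986 = 213935 + 233986 = 447921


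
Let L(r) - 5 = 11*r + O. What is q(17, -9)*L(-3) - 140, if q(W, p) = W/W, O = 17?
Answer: -151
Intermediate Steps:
q(W, p) = 1
L(r) = 22 + 11*r (L(r) = 5 + (11*r + 17) = 5 + (17 + 11*r) = 22 + 11*r)
q(17, -9)*L(-3) - 140 = 1*(22 + 11*(-3)) - 140 = 1*(22 - 33) - 140 = 1*(-11) - 140 = -11 - 140 = -151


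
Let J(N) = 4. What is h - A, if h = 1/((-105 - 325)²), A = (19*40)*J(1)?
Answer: -562095999/184900 ≈ -3040.0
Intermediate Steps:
A = 3040 (A = (19*40)*4 = 760*4 = 3040)
h = 1/184900 (h = 1/((-430)²) = 1/184900 ≈ 5.4083e-6)
h - A = 1/184900 - 1*3040 = 1/184900 - 3040 = -562095999/184900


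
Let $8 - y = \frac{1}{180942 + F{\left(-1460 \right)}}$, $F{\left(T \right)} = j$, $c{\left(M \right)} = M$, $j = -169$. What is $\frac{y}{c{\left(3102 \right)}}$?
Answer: $\frac{482061}{186919282} \approx 0.002579$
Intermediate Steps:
$F{\left(T \right)} = -169$
$y = \frac{1446183}{180773}$ ($y = 8 - \frac{1}{180942 - 169} = 8 - \frac{1}{180773} = \frac{1446183}{180773} \approx 8.0$)
$\frac{y}{c{\left(3102 \right)}} = \frac{1446183}{180773 \cdot 3102} = \frac{1446183}{180773} \cdot \frac{1}{3102} = \frac{482061}{186919282}$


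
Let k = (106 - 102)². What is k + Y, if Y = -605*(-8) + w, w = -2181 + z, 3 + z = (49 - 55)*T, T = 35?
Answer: 2462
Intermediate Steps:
z = -213 (z = -3 + (49 - 55)*35 = -3 - 6*35 = -3 - 210 = -213)
w = -2394 (w = -2181 - 213 = -2394)
Y = 2446 (Y = -605*(-8) - 2394 = 4840 - 2394 = 2446)
k = 16 (k = 4² = 16)
k + Y = 16 + 2446 = 2462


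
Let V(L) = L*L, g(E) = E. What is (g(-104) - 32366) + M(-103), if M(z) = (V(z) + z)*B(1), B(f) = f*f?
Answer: -21964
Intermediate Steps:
V(L) = L²
B(f) = f²
M(z) = z + z² (M(z) = (z² + z)*1² = (z + z²)*1 = z + z²)
(g(-104) - 32366) + M(-103) = (-104 - 32366) - 103*(1 - 103) = -32470 - 103*(-102) = -32470 + 10506 = -21964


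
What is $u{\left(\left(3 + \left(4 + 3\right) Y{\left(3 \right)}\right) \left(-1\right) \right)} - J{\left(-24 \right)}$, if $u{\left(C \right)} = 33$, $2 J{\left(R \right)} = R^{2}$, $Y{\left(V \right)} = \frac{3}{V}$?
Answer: $-255$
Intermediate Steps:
$J{\left(R \right)} = \frac{R^{2}}{2}$
$u{\left(\left(3 + \left(4 + 3\right) Y{\left(3 \right)}\right) \left(-1\right) \right)} - J{\left(-24 \right)} = 33 - \frac{\left(-24\right)^{2}}{2} = 33 - \frac{1}{2} \cdot 576 = 33 - 288 = -255$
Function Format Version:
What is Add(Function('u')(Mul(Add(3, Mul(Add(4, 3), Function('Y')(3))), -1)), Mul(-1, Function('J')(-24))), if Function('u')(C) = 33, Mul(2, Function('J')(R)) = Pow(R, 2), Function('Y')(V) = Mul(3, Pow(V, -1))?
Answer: -255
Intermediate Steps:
Function('J')(R) = Mul(Rational(1, 2), Pow(R, 2))
Add(Function('u')(Mul(Add(3, Mul(Add(4, 3), Function('Y')(3))), -1)), Mul(-1, Function('J')(-24))) = Add(33, Mul(-1, Mul(Rational(1, 2), Pow(-24, 2)))) = Add(33, Mul(-1, Mul(Rational(1, 2), 576))) = Add(33, Mul(-1, 288)) = Add(33, -288) = -255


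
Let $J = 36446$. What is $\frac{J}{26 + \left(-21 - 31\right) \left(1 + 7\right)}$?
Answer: $- \frac{18223}{195} \approx -93.451$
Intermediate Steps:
$\frac{J}{26 + \left(-21 - 31\right) \left(1 + 7\right)} = \frac{1}{26 + \left(-21 - 31\right) \left(1 + 7\right)} 36446 = \frac{1}{26 - 416} \cdot 36446 = \frac{1}{-390} \cdot 36446 = \left(- \frac{1}{390}\right) 36446 = - \frac{18223}{195}$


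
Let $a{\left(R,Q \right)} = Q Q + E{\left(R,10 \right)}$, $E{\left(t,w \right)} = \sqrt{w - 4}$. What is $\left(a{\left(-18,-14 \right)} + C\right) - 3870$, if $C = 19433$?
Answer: $15759 + \sqrt{6} \approx 15761.0$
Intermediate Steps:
$E{\left(t,w \right)} = \sqrt{-4 + w}$
$a{\left(R,Q \right)} = \sqrt{6} + Q^{2}$ ($a{\left(R,Q \right)} = Q Q + \sqrt{-4 + 10} = Q^{2} + \sqrt{6} = \sqrt{6} + Q^{2}$)
$\left(a{\left(-18,-14 \right)} + C\right) - 3870 = \left(\left(\sqrt{6} + \left(-14\right)^{2}\right) + 19433\right) - 3870 = \left(\left(\sqrt{6} + 196\right) + 19433\right) - 3870 = \left(\left(196 + \sqrt{6}\right) + 19433\right) - 3870 = \left(19629 + \sqrt{6}\right) - 3870 = 15759 + \sqrt{6}$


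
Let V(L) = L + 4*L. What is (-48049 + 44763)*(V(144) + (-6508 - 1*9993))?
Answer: 51856366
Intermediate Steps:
V(L) = 5*L
(-48049 + 44763)*(V(144) + (-6508 - 1*9993)) = (-48049 + 44763)*(5*144 + (-6508 - 1*9993)) = -3286*(720 + (-6508 - 9993)) = -3286*(720 - 16501) = -3286*(-15781) = 51856366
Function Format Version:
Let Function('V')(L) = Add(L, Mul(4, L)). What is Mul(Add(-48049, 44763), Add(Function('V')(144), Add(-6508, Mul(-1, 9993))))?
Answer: 51856366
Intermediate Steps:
Function('V')(L) = Mul(5, L)
Mul(Add(-48049, 44763), Add(Function('V')(144), Add(-6508, Mul(-1, 9993)))) = Mul(Add(-48049, 44763), Add(Mul(5, 144), Add(-6508, Mul(-1, 9993)))) = Mul(-3286, Add(720, Add(-6508, -9993))) = Mul(-3286, Add(720, -16501)) = Mul(-3286, -15781) = 51856366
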